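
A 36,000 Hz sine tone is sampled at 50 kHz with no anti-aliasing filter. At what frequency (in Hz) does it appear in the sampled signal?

Nyquist = 50,000/2 = 25,000 Hz; 36,000 Hz exceeds it.
Alias = |36,000 − 1×50,000| = |36,000 − 50,000| = 14,000 Hz.

14,000 Hz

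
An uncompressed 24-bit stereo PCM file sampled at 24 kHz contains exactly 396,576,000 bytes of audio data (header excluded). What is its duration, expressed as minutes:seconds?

Byte rate = 24,000 × 3 × 2 = 144,000 bytes/s.
Duration = 396,576,000 / 144,000 = 2,754 s.
2,754 s = 45:54.

45:54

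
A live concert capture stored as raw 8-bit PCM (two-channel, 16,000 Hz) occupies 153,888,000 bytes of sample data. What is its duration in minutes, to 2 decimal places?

80.15 minutes

Byte rate = 16,000 × 1 × 2 = 32,000 bytes/s.
Duration = 153,888,000 / 32,000 = 4,809 s.
4,809 s / 60 = 80.15 minutes.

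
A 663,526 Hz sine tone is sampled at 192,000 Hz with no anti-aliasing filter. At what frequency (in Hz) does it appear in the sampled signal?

Nyquist = 192,000/2 = 96,000 Hz; 663,526 Hz exceeds it.
Alias = |663,526 − 3×192,000| = |663,526 − 576,000| = 87,526 Hz.

87,526 Hz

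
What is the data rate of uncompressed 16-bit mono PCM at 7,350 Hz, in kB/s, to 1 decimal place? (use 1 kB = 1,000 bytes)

Bit rate = 7,350 × 16 × 1 = 117,600 bits/s.
117,600 / 8 = 14,700 B/s = 14.7 kB/s.

14.7 kB/s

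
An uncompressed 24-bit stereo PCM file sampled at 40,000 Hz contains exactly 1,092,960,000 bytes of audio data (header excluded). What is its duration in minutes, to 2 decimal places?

75.90 minutes

Byte rate = 40,000 × 3 × 2 = 240,000 bytes/s.
Duration = 1,092,960,000 / 240,000 = 4,554 s.
4,554 s / 60 = 75.90 minutes.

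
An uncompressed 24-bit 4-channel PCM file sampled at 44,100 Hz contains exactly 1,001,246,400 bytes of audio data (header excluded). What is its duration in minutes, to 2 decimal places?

Byte rate = 44,100 × 3 × 4 = 529,200 bytes/s.
Duration = 1,001,246,400 / 529,200 = 1,892 s.
1,892 s / 60 = 31.53 minutes.

31.53 minutes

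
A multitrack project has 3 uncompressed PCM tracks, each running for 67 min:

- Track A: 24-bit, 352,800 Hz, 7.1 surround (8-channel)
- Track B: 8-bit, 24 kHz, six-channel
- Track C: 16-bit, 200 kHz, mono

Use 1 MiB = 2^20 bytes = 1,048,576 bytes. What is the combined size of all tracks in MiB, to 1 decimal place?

67 min = 4,020 s.
Track A: 352,800 × 4,020 × 3 × 8 = 34,038,144,000 bytes.
Track B: 24,000 × 4,020 × 1 × 6 = 578,880,000 bytes.
Track C: 200,000 × 4,020 × 2 × 1 = 1,608,000,000 bytes.
Total = 36,225,024,000 bytes = 34546.9 MiB.

34546.9 MiB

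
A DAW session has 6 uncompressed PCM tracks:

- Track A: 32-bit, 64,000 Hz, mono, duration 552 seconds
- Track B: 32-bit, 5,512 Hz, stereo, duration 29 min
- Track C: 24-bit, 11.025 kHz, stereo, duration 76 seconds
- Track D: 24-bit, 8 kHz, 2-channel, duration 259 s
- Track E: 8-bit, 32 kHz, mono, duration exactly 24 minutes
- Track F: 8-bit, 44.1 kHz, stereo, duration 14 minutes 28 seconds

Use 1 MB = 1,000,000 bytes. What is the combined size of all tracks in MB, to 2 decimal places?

358.14 MB

Track A: 64,000 × 552 × 4 × 1 = 141,312,000 bytes.
Track B: 29 min = 1,740 s; 5,512 × 1,740 × 4 × 2 = 76,727,040 bytes.
Track C: 11,025 × 76 × 3 × 2 = 5,027,400 bytes.
Track D: 8,000 × 259 × 3 × 2 = 12,432,000 bytes.
Track E: exactly 24 minutes = 1,440 s; 32,000 × 1,440 × 1 × 1 = 46,080,000 bytes.
Track F: 14 minutes 28 seconds = 868 s; 44,100 × 868 × 1 × 2 = 76,557,600 bytes.
Total = 358,136,040 bytes = 358.14 MB.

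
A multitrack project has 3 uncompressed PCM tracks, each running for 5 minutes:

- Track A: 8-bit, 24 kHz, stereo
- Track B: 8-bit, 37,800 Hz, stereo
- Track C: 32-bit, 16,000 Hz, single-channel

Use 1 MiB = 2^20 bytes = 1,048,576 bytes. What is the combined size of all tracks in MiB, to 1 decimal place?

5 minutes = 300 s.
Track A: 24,000 × 300 × 1 × 2 = 14,400,000 bytes.
Track B: 37,800 × 300 × 1 × 2 = 22,680,000 bytes.
Track C: 16,000 × 300 × 4 × 1 = 19,200,000 bytes.
Total = 56,280,000 bytes = 53.7 MiB.

53.7 MiB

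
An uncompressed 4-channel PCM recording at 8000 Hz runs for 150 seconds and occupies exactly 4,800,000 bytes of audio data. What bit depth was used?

8 bits

Bytes per sample = 4,800,000 / (8,000 × 150 × 4) = 4,800,000 / 4,800,000 = 1.
Bit depth = 1 × 8 = 8 bits.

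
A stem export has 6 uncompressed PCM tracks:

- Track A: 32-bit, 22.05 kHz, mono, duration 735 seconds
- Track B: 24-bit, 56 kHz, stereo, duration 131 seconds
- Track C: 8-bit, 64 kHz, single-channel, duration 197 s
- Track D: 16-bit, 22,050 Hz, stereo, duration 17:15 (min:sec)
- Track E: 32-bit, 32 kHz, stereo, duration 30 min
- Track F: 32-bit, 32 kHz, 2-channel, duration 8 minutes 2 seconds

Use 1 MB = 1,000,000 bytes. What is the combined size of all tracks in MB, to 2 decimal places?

Track A: 22,050 × 735 × 4 × 1 = 64,827,000 bytes.
Track B: 56,000 × 131 × 3 × 2 = 44,016,000 bytes.
Track C: 64,000 × 197 × 1 × 1 = 12,608,000 bytes.
Track D: 17:15 (min:sec) = 1,035 s; 22,050 × 1,035 × 2 × 2 = 91,287,000 bytes.
Track E: 30 min = 1,800 s; 32,000 × 1,800 × 4 × 2 = 460,800,000 bytes.
Track F: 8 minutes 2 seconds = 482 s; 32,000 × 482 × 4 × 2 = 123,392,000 bytes.
Total = 796,930,000 bytes = 796.93 MB.

796.93 MB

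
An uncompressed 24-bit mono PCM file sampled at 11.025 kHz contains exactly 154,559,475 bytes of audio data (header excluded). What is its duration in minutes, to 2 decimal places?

77.88 minutes

Byte rate = 11,025 × 3 × 1 = 33,075 bytes/s.
Duration = 154,559,475 / 33,075 = 4,673 s.
4,673 s / 60 = 77.88 minutes.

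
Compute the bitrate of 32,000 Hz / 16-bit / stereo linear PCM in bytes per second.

Bit rate = 32,000 × 16 × 2 = 1,024,000 bits/s.
1,024,000 / 8 = 128,000 bytes/s.

128,000 bytes/s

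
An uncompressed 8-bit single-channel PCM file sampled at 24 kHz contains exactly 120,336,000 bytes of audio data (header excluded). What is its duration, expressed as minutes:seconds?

Byte rate = 24,000 × 1 × 1 = 24,000 bytes/s.
Duration = 120,336,000 / 24,000 = 5,014 s.
5,014 s = 83:34.

83:34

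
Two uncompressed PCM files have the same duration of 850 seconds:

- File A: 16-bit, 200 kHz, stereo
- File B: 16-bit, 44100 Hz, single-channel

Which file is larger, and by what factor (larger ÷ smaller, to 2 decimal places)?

File A: 200,000 × 2 × 2 = 800,000 bytes/s.
File B: 44,100 × 2 × 1 = 88,200 bytes/s.
File A is larger; ratio = 680,000,000 / 74,970,000 = 9.07.

File A, by a factor of 9.07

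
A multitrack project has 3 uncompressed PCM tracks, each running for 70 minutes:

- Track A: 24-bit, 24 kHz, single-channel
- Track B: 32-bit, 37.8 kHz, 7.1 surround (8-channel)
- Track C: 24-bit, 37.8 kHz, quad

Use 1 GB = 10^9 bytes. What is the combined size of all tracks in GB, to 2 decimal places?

70 minutes = 4,200 s.
Track A: 24,000 × 4,200 × 3 × 1 = 302,400,000 bytes.
Track B: 37,800 × 4,200 × 4 × 8 = 5,080,320,000 bytes.
Track C: 37,800 × 4,200 × 3 × 4 = 1,905,120,000 bytes.
Total = 7,287,840,000 bytes = 7.29 GB.

7.29 GB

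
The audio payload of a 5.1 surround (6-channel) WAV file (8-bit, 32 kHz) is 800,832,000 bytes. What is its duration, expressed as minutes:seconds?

Byte rate = 32,000 × 1 × 6 = 192,000 bytes/s.
Duration = 800,832,000 / 192,000 = 4,171 s.
4,171 s = 69:31.

69:31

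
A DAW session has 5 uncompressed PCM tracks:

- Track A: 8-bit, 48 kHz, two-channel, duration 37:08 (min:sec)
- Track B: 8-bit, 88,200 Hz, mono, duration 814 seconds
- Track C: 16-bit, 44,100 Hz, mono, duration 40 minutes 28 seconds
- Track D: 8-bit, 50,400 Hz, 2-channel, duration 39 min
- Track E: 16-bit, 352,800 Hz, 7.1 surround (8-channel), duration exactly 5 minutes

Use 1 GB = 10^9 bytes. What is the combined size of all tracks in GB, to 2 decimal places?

Track A: 37:08 (min:sec) = 2,228 s; 48,000 × 2,228 × 1 × 2 = 213,888,000 bytes.
Track B: 88,200 × 814 × 1 × 1 = 71,794,800 bytes.
Track C: 40 minutes 28 seconds = 2,428 s; 44,100 × 2,428 × 2 × 1 = 214,149,600 bytes.
Track D: 39 min = 2,340 s; 50,400 × 2,340 × 1 × 2 = 235,872,000 bytes.
Track E: exactly 5 minutes = 300 s; 352,800 × 300 × 2 × 8 = 1,693,440,000 bytes.
Total = 2,429,144,400 bytes = 2.43 GB.

2.43 GB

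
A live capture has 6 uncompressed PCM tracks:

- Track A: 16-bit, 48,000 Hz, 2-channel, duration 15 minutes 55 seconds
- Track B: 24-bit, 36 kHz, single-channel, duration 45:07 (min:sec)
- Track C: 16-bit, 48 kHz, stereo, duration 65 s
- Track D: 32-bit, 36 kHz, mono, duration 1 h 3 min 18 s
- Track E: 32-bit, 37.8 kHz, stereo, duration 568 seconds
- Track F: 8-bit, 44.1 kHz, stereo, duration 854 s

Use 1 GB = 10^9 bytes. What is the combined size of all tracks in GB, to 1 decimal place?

Track A: 15 minutes 55 seconds = 955 s; 48,000 × 955 × 2 × 2 = 183,360,000 bytes.
Track B: 45:07 (min:sec) = 2,707 s; 36,000 × 2,707 × 3 × 1 = 292,356,000 bytes.
Track C: 48,000 × 65 × 2 × 2 = 12,480,000 bytes.
Track D: 1 h 3 min 18 s = 3,798 s; 36,000 × 3,798 × 4 × 1 = 546,912,000 bytes.
Track E: 37,800 × 568 × 4 × 2 = 171,763,200 bytes.
Track F: 44,100 × 854 × 1 × 2 = 75,322,800 bytes.
Total = 1,282,194,000 bytes = 1.3 GB.

1.3 GB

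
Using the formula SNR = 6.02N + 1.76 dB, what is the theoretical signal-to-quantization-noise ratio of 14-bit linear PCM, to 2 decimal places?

86.04 dB

6.02 × 14 + 1.76 = 86.04 dB.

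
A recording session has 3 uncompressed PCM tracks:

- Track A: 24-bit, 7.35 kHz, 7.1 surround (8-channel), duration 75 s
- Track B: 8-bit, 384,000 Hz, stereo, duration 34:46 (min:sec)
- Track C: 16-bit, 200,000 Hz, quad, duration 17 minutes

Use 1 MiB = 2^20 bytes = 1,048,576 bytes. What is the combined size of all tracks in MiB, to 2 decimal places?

3096.85 MiB

Track A: 7,350 × 75 × 3 × 8 = 13,230,000 bytes.
Track B: 34:46 (min:sec) = 2,086 s; 384,000 × 2,086 × 1 × 2 = 1,602,048,000 bytes.
Track C: 17 minutes = 1,020 s; 200,000 × 1,020 × 2 × 4 = 1,632,000,000 bytes.
Total = 3,247,278,000 bytes = 3096.85 MiB.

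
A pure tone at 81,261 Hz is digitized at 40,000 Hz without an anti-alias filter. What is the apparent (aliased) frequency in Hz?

Nyquist = 40,000/2 = 20,000 Hz; 81,261 Hz exceeds it.
Alias = |81,261 − 2×40,000| = |81,261 − 80,000| = 1,261 Hz.

1,261 Hz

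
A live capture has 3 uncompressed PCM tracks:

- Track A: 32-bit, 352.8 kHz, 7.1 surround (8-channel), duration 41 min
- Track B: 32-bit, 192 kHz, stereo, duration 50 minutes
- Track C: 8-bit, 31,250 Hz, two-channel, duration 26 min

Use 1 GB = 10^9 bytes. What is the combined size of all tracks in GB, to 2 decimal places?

Track A: 41 min = 2,460 s; 352,800 × 2,460 × 4 × 8 = 27,772,416,000 bytes.
Track B: 50 minutes = 3,000 s; 192,000 × 3,000 × 4 × 2 = 4,608,000,000 bytes.
Track C: 26 min = 1,560 s; 31,250 × 1,560 × 1 × 2 = 97,500,000 bytes.
Total = 32,477,916,000 bytes = 32.48 GB.

32.48 GB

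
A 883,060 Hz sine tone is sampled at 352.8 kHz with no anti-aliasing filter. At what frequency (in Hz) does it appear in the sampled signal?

175,340 Hz

Nyquist = 352,800/2 = 176,400 Hz; 883,060 Hz exceeds it.
Alias = |883,060 − 3×352,800| = |883,060 − 1,058,400| = 175,340 Hz.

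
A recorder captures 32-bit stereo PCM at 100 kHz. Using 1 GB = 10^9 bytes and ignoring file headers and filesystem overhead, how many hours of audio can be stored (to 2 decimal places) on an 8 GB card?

2.78 hours

Uncompressed byte rate = 100,000 × 4 × 2 = 800,000 bytes/s.
Capacity = 8 × 1,000,000,000 = 8,000,000,000 bytes.
8,000,000,000 / 800,000 ≈ 10000 s → 2.78 hours.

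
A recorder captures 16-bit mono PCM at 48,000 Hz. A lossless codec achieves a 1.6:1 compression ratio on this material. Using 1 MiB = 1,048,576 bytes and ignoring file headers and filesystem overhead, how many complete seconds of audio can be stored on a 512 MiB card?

Uncompressed byte rate = 48,000 × 2 × 1 = 96,000 bytes/s.
After 1.6:1 compression, effective rate ≈ 60000 bytes/s.
Capacity = 512 × 1,048,576 = 536,870,912 bytes.
536,870,912 / effective rate ≈ 8947.85 s → 8,947 seconds.

8,947 seconds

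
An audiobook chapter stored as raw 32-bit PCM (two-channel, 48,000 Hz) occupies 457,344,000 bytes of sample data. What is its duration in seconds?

Byte rate = 48,000 × 4 × 2 = 384,000 bytes/s.
Duration = 457,344,000 / 384,000 = 1,191 s.

1,191 seconds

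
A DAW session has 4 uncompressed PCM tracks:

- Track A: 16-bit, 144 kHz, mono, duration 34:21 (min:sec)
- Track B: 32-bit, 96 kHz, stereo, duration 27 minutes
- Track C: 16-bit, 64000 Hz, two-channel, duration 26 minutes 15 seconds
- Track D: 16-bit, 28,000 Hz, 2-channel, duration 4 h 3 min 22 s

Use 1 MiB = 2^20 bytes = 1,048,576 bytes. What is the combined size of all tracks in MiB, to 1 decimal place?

3696.8 MiB

Track A: 34:21 (min:sec) = 2,061 s; 144,000 × 2,061 × 2 × 1 = 593,568,000 bytes.
Track B: 27 minutes = 1,620 s; 96,000 × 1,620 × 4 × 2 = 1,244,160,000 bytes.
Track C: 26 minutes 15 seconds = 1,575 s; 64,000 × 1,575 × 2 × 2 = 403,200,000 bytes.
Track D: 4 h 3 min 22 s = 14,602 s; 28,000 × 14,602 × 2 × 2 = 1,635,424,000 bytes.
Total = 3,876,352,000 bytes = 3696.8 MiB.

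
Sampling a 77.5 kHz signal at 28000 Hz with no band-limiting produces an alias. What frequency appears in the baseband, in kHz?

Nyquist = 28,000/2 = 14,000 Hz; 77,500 Hz exceeds it.
Alias = |77,500 − 3×28,000| = |77,500 − 84,000| = 6,500 Hz = 6.5 kHz.

6.5 kHz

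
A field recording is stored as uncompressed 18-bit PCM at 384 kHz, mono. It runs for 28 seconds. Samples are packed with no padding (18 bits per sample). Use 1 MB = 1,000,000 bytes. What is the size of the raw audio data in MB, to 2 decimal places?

24.19 MB

Bits = 384,000 × 28 × 18 × 1 = 193,536,000 bits = 24,192,000 bytes.
24,192,000 / 1,000,000 = 24.19 MB.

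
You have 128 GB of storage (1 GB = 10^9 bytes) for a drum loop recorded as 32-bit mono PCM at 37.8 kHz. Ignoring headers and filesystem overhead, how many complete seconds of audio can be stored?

846,560 seconds

Uncompressed byte rate = 37,800 × 4 × 1 = 151,200 bytes/s.
Capacity = 128 × 1,000,000,000 = 128,000,000,000 bytes.
128,000,000,000 / 151,200 ≈ 846560.85 s → 846,560 seconds.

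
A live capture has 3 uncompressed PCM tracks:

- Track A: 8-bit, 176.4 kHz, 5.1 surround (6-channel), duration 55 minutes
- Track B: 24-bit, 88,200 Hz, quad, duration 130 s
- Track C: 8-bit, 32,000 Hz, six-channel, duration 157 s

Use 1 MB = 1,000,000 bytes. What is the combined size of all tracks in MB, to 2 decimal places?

Track A: 55 minutes = 3,300 s; 176,400 × 3,300 × 1 × 6 = 3,492,720,000 bytes.
Track B: 88,200 × 130 × 3 × 4 = 137,592,000 bytes.
Track C: 32,000 × 157 × 1 × 6 = 30,144,000 bytes.
Total = 3,660,456,000 bytes = 3660.46 MB.

3660.46 MB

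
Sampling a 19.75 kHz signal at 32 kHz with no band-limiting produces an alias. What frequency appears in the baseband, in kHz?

Nyquist = 32,000/2 = 16,000 Hz; 19,750 Hz exceeds it.
Alias = |19,750 − 1×32,000| = |19,750 − 32,000| = 12,250 Hz = 12.25 kHz.

12.25 kHz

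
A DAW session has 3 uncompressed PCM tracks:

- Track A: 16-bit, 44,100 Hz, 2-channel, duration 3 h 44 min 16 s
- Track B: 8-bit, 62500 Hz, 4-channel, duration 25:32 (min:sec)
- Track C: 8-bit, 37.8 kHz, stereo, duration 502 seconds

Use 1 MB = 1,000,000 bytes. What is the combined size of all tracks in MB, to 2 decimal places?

Track A: 3 h 44 min 16 s = 13,456 s; 44,100 × 13,456 × 2 × 2 = 2,373,638,400 bytes.
Track B: 25:32 (min:sec) = 1,532 s; 62,500 × 1,532 × 1 × 4 = 383,000,000 bytes.
Track C: 37,800 × 502 × 1 × 2 = 37,951,200 bytes.
Total = 2,794,589,600 bytes = 2794.59 MB.

2794.59 MB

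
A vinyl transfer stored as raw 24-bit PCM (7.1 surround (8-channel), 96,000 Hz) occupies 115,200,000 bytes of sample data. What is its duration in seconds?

50 seconds

Byte rate = 96,000 × 3 × 8 = 2,304,000 bytes/s.
Duration = 115,200,000 / 2,304,000 = 50 s.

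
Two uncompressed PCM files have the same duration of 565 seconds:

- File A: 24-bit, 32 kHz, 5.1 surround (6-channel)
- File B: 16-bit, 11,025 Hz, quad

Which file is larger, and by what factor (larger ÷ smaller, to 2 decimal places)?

File A: 32,000 × 3 × 6 = 576,000 bytes/s.
File B: 11,025 × 2 × 4 = 88,200 bytes/s.
File A is larger; ratio = 325,440,000 / 49,833,000 = 6.53.

File A, by a factor of 6.53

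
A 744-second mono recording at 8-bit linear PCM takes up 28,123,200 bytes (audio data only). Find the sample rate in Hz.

Bytes = sample_rate × seconds × bytes_per_sample × channels.
sample_rate = 28,123,200 / (744 × 1 × 1) = 28,123,200 / 744 = 37,800 Hz.

37,800 Hz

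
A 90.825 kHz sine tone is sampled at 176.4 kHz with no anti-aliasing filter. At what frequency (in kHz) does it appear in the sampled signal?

85.575 kHz

Nyquist = 176,400/2 = 88,200 Hz; 90,825 Hz exceeds it.
Alias = |90,825 − 1×176,400| = |90,825 − 176,400| = 85,575 Hz = 85.575 kHz.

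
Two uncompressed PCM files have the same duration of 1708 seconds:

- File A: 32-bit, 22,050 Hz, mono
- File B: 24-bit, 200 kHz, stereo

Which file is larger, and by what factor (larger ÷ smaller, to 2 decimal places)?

File A: 22,050 × 4 × 1 = 88,200 bytes/s.
File B: 200,000 × 3 × 2 = 1,200,000 bytes/s.
File B is larger; ratio = 2,049,600,000 / 150,645,600 = 13.61.

File B, by a factor of 13.61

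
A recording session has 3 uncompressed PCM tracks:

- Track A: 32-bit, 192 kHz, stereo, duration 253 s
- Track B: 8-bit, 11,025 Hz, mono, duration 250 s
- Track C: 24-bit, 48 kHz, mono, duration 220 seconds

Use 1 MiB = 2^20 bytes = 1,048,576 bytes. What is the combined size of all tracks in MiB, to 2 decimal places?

Track A: 192,000 × 253 × 4 × 2 = 388,608,000 bytes.
Track B: 11,025 × 250 × 1 × 1 = 2,756,250 bytes.
Track C: 48,000 × 220 × 3 × 1 = 31,680,000 bytes.
Total = 423,044,250 bytes = 403.45 MiB.

403.45 MiB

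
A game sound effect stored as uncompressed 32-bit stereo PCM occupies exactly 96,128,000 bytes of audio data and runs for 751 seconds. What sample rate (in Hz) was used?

16,000 Hz

Bytes = sample_rate × seconds × bytes_per_sample × channels.
sample_rate = 96,128,000 / (751 × 4 × 2) = 96,128,000 / 6,008 = 16,000 Hz.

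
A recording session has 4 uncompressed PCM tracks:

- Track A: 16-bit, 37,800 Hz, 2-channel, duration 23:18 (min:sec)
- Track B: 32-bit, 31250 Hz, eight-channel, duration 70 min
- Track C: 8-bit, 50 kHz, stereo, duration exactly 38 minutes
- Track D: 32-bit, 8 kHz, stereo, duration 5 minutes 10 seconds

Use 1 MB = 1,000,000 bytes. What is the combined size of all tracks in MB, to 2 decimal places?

4659.22 MB

Track A: 23:18 (min:sec) = 1,398 s; 37,800 × 1,398 × 2 × 2 = 211,377,600 bytes.
Track B: 70 min = 4,200 s; 31,250 × 4,200 × 4 × 8 = 4,200,000,000 bytes.
Track C: exactly 38 minutes = 2,280 s; 50,000 × 2,280 × 1 × 2 = 228,000,000 bytes.
Track D: 5 minutes 10 seconds = 310 s; 8,000 × 310 × 4 × 2 = 19,840,000 bytes.
Total = 4,659,217,600 bytes = 4659.22 MB.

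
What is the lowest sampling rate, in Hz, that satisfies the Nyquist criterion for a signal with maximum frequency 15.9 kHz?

Minimum sample rate = 2 × 15,900 Hz = 31,800 Hz.

31,800 Hz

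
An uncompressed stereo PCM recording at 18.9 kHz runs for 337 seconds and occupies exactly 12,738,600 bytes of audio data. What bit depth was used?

8 bits

Bytes per sample = 12,738,600 / (18,900 × 337 × 2) = 12,738,600 / 12,738,600 = 1.
Bit depth = 1 × 8 = 8 bits.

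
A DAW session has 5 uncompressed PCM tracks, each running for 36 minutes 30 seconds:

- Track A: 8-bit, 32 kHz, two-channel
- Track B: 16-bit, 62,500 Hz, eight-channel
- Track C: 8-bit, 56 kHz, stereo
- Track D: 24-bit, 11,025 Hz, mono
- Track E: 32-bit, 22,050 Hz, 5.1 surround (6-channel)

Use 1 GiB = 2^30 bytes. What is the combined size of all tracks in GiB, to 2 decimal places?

3.55 GiB

36 minutes 30 seconds = 2,190 s.
Track A: 32,000 × 2,190 × 1 × 2 = 140,160,000 bytes.
Track B: 62,500 × 2,190 × 2 × 8 = 2,190,000,000 bytes.
Track C: 56,000 × 2,190 × 1 × 2 = 245,280,000 bytes.
Track D: 11,025 × 2,190 × 3 × 1 = 72,434,250 bytes.
Track E: 22,050 × 2,190 × 4 × 6 = 1,158,948,000 bytes.
Total = 3,806,822,250 bytes = 3.55 GiB.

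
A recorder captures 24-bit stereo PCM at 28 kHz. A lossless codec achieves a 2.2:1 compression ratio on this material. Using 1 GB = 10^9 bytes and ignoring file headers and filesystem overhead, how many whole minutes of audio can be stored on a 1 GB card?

218 minutes

Uncompressed byte rate = 28,000 × 3 × 2 = 168,000 bytes/s.
After 2.2:1 compression, effective rate ≈ 76363.64 bytes/s.
Capacity = 1 × 1,000,000,000 = 1,000,000,000 bytes.
1,000,000,000 / effective rate ≈ 13095.24 s → 218 minutes.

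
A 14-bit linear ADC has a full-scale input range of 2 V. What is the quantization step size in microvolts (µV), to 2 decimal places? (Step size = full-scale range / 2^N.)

2 V / 2^14 = 2 / 16,384 V = 122.07 µV.

122.07 µV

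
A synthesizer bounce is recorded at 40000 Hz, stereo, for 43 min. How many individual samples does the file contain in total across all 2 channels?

43 min = 2,580 s.
40,000 × 2,580 s × 2 ch = 206,400,000 samples.

206,400,000 samples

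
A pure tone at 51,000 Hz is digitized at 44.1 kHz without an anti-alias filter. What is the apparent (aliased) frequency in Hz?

Nyquist = 44,100/2 = 22,050 Hz; 51,000 Hz exceeds it.
Alias = |51,000 − 1×44,100| = |51,000 − 44,100| = 6,900 Hz.

6,900 Hz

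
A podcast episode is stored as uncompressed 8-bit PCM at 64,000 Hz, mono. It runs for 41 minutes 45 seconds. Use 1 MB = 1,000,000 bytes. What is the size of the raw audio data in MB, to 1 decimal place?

160.3 MB

Duration = 41 minutes 45 seconds = 2,505 s.
Bytes = 64,000 samples/s × 2,505 s × 1 bytes/sample × 1 ch = 160,320,000 bytes.
160,320,000 / 1,000,000 = 160.3 MB.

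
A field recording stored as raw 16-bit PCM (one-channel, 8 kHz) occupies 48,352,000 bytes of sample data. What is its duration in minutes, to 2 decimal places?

50.37 minutes

Byte rate = 8,000 × 2 × 1 = 16,000 bytes/s.
Duration = 48,352,000 / 16,000 = 3,022 s.
3,022 s / 60 = 50.37 minutes.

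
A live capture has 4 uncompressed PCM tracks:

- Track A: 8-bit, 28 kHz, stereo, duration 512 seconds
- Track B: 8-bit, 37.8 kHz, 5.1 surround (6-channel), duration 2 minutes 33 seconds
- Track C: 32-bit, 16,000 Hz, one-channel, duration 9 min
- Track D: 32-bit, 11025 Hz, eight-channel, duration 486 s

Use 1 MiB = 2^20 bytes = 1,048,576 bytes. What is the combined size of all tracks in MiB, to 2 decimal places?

256.91 MiB

Track A: 28,000 × 512 × 1 × 2 = 28,672,000 bytes.
Track B: 2 minutes 33 seconds = 153 s; 37,800 × 153 × 1 × 6 = 34,700,400 bytes.
Track C: 9 min = 540 s; 16,000 × 540 × 4 × 1 = 34,560,000 bytes.
Track D: 11,025 × 486 × 4 × 8 = 171,460,800 bytes.
Total = 269,393,200 bytes = 256.91 MiB.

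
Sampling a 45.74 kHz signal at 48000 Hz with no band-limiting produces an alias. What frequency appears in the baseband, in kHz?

2.26 kHz

Nyquist = 48,000/2 = 24,000 Hz; 45,740 Hz exceeds it.
Alias = |45,740 − 1×48,000| = |45,740 − 48,000| = 2,260 Hz = 2.26 kHz.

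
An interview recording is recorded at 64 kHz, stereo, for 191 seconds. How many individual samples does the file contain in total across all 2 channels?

64,000 × 191 s × 2 ch = 24,448,000 samples.

24,448,000 samples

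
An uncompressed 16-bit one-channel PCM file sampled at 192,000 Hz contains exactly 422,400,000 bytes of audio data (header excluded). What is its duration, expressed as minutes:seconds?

18:20

Byte rate = 192,000 × 2 × 1 = 384,000 bytes/s.
Duration = 422,400,000 / 384,000 = 1,100 s.
1,100 s = 18:20.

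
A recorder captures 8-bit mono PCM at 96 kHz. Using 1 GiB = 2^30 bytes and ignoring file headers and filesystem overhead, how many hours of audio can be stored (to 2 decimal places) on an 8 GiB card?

24.86 hours

Uncompressed byte rate = 96,000 × 1 × 1 = 96,000 bytes/s.
Capacity = 8 × 1,073,741,824 = 8,589,934,592 bytes.
8,589,934,592 / 96,000 ≈ 89478.49 s → 24.86 hours.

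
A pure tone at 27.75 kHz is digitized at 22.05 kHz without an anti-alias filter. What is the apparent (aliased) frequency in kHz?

5.7 kHz

Nyquist = 22,050/2 = 11,025 Hz; 27,750 Hz exceeds it.
Alias = |27,750 − 1×22,050| = |27,750 − 22,050| = 5,700 Hz = 5.7 kHz.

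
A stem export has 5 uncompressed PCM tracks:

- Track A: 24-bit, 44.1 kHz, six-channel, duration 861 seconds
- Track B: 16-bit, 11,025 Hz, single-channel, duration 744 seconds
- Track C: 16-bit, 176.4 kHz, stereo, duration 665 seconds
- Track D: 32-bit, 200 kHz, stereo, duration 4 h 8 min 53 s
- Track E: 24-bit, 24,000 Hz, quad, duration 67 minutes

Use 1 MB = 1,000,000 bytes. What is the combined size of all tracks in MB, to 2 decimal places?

Track A: 44,100 × 861 × 3 × 6 = 683,461,800 bytes.
Track B: 11,025 × 744 × 2 × 1 = 16,405,200 bytes.
Track C: 176,400 × 665 × 2 × 2 = 469,224,000 bytes.
Track D: 4 h 8 min 53 s = 14,933 s; 200,000 × 14,933 × 4 × 2 = 23,892,800,000 bytes.
Track E: 67 minutes = 4,020 s; 24,000 × 4,020 × 3 × 4 = 1,157,760,000 bytes.
Total = 26,219,651,000 bytes = 26219.65 MB.

26219.65 MB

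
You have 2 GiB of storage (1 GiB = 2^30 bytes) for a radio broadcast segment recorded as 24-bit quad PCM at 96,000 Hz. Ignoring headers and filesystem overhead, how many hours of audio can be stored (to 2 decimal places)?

Uncompressed byte rate = 96,000 × 3 × 4 = 1,152,000 bytes/s.
Capacity = 2 × 1,073,741,824 = 2,147,483,648 bytes.
2,147,483,648 / 1,152,000 ≈ 1864.14 s → 0.52 hours.

0.52 hours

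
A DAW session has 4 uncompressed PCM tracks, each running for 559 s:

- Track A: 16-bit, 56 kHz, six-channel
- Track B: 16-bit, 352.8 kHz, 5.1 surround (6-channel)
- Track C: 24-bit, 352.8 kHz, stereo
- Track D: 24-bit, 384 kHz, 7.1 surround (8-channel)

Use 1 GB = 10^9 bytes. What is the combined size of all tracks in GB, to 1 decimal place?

9.1 GB

Track A: 56,000 × 559 × 2 × 6 = 375,648,000 bytes.
Track B: 352,800 × 559 × 2 × 6 = 2,366,582,400 bytes.
Track C: 352,800 × 559 × 3 × 2 = 1,183,291,200 bytes.
Track D: 384,000 × 559 × 3 × 8 = 5,151,744,000 bytes.
Total = 9,077,265,600 bytes = 9.1 GB.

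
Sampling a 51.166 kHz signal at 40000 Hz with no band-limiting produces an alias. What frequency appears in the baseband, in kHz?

11.166 kHz

Nyquist = 40,000/2 = 20,000 Hz; 51,166 Hz exceeds it.
Alias = |51,166 − 1×40,000| = |51,166 − 40,000| = 11,166 Hz = 11.166 kHz.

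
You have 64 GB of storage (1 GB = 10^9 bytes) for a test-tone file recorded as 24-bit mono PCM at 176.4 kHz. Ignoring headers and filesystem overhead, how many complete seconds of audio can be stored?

120,937 seconds

Uncompressed byte rate = 176,400 × 3 × 1 = 529,200 bytes/s.
Capacity = 64 × 1,000,000,000 = 64,000,000,000 bytes.
64,000,000,000 / 529,200 ≈ 120937.26 s → 120,937 seconds.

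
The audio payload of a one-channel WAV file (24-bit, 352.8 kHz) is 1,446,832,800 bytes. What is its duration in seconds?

1,367 seconds

Byte rate = 352,800 × 3 × 1 = 1,058,400 bytes/s.
Duration = 1,446,832,800 / 1,058,400 = 1,367 s.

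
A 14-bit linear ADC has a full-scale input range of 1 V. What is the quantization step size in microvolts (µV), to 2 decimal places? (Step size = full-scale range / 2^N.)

1 V / 2^14 = 1 / 16,384 V = 61.04 µV.

61.04 µV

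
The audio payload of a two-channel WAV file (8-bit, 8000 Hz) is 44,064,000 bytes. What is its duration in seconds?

2,754 seconds

Byte rate = 8,000 × 1 × 2 = 16,000 bytes/s.
Duration = 44,064,000 / 16,000 = 2,754 s.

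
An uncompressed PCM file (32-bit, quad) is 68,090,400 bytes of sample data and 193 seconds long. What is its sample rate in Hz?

22,050 Hz

Bytes = sample_rate × seconds × bytes_per_sample × channels.
sample_rate = 68,090,400 / (193 × 4 × 4) = 68,090,400 / 3,088 = 22,050 Hz.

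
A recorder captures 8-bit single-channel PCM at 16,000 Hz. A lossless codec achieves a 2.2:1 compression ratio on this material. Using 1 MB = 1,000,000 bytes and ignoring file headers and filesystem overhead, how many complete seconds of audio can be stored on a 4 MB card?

550 seconds

Uncompressed byte rate = 16,000 × 1 × 1 = 16,000 bytes/s.
After 2.2:1 compression, effective rate ≈ 7272.73 bytes/s.
Capacity = 4 × 1,000,000 = 4,000,000 bytes.
4,000,000 / effective rate ≈ 550 s → 550 seconds.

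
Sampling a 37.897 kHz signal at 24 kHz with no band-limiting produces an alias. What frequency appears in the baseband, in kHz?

10.103 kHz

Nyquist = 24,000/2 = 12,000 Hz; 37,897 Hz exceeds it.
Alias = |37,897 − 2×24,000| = |37,897 − 48,000| = 10,103 Hz = 10.103 kHz.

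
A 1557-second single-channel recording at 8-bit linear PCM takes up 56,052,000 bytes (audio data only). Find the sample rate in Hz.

36,000 Hz

Bytes = sample_rate × seconds × bytes_per_sample × channels.
sample_rate = 56,052,000 / (1,557 × 1 × 1) = 56,052,000 / 1,557 = 36,000 Hz.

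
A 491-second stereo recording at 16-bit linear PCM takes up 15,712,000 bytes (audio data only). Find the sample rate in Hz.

8,000 Hz

Bytes = sample_rate × seconds × bytes_per_sample × channels.
sample_rate = 15,712,000 / (491 × 2 × 2) = 15,712,000 / 1,964 = 8,000 Hz.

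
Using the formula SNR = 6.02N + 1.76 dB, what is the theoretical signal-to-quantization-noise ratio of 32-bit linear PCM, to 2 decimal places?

6.02 × 32 + 1.76 = 194.40 dB.

194.40 dB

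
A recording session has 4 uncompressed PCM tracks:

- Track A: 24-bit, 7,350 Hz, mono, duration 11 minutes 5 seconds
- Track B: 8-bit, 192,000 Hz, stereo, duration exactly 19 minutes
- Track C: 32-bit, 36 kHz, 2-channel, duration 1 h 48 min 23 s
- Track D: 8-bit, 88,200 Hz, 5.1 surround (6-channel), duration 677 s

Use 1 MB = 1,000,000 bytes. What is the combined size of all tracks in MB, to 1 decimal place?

2683.6 MB

Track A: 11 minutes 5 seconds = 665 s; 7,350 × 665 × 3 × 1 = 14,663,250 bytes.
Track B: exactly 19 minutes = 1,140 s; 192,000 × 1,140 × 1 × 2 = 437,760,000 bytes.
Track C: 1 h 48 min 23 s = 6,503 s; 36,000 × 6,503 × 4 × 2 = 1,872,864,000 bytes.
Track D: 88,200 × 677 × 1 × 6 = 358,268,400 bytes.
Total = 2,683,555,650 bytes = 2683.6 MB.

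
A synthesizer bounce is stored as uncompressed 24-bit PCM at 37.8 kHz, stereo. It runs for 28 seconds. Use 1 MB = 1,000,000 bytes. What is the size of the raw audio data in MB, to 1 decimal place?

Bytes = 37,800 samples/s × 28 s × 3 bytes/sample × 2 ch = 6,350,400 bytes.
6,350,400 / 1,000,000 = 6.4 MB.

6.4 MB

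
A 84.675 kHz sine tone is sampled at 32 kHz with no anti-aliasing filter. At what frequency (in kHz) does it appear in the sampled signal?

Nyquist = 32,000/2 = 16,000 Hz; 84,675 Hz exceeds it.
Alias = |84,675 − 3×32,000| = |84,675 − 96,000| = 11,325 Hz = 11.325 kHz.

11.325 kHz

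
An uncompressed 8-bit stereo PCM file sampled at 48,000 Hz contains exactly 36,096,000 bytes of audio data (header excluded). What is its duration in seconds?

Byte rate = 48,000 × 1 × 2 = 96,000 bytes/s.
Duration = 36,096,000 / 96,000 = 376 s.

376 seconds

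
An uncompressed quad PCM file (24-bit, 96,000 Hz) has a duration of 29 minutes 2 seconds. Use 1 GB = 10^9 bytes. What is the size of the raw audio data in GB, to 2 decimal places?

Duration = 29 minutes 2 seconds = 1,742 s.
Bytes = 96,000 samples/s × 1,742 s × 3 bytes/sample × 4 ch = 2,006,784,000 bytes.
2,006,784,000 / 1,000,000,000 = 2.01 GB.

2.01 GB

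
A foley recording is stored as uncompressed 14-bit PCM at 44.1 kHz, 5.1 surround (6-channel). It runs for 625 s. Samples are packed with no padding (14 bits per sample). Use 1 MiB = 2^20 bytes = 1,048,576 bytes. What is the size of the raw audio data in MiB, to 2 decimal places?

276.00 MiB

Bits = 44,100 × 625 × 14 × 6 = 2,315,250,000 bits = 289,406,250 bytes.
289,406,250 / 1,048,576 = 276.00 MiB.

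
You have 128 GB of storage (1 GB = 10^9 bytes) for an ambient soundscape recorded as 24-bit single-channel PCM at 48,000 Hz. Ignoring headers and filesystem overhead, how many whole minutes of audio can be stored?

14,814 minutes

Uncompressed byte rate = 48,000 × 3 × 1 = 144,000 bytes/s.
Capacity = 128 × 1,000,000,000 = 128,000,000,000 bytes.
128,000,000,000 / 144,000 ≈ 888888.89 s → 14,814 minutes.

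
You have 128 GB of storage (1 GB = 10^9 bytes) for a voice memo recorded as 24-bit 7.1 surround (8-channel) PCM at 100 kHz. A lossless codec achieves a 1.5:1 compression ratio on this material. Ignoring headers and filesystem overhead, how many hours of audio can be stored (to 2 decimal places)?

22.22 hours

Uncompressed byte rate = 100,000 × 3 × 8 = 2,400,000 bytes/s.
After 1.5:1 compression, effective rate ≈ 1600000 bytes/s.
Capacity = 128 × 1,000,000,000 = 128,000,000,000 bytes.
128,000,000,000 / effective rate ≈ 80000 s → 22.22 hours.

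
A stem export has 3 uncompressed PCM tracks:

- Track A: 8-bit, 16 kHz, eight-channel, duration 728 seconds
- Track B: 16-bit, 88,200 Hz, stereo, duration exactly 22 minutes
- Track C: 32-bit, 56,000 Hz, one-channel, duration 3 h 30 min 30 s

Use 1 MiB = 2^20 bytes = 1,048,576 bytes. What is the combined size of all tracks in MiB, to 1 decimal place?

3231.0 MiB

Track A: 16,000 × 728 × 1 × 8 = 93,184,000 bytes.
Track B: exactly 22 minutes = 1,320 s; 88,200 × 1,320 × 2 × 2 = 465,696,000 bytes.
Track C: 3 h 30 min 30 s = 12,630 s; 56,000 × 12,630 × 4 × 1 = 2,829,120,000 bytes.
Total = 3,388,000,000 bytes = 3231.0 MiB.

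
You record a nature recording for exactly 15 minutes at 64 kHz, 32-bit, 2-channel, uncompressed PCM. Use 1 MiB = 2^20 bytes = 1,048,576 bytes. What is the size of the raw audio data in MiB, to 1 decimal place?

439.5 MiB

Duration = exactly 15 minutes = 900 s.
Bytes = 64,000 samples/s × 900 s × 4 bytes/sample × 2 ch = 460,800,000 bytes.
460,800,000 / 1,048,576 = 439.5 MiB.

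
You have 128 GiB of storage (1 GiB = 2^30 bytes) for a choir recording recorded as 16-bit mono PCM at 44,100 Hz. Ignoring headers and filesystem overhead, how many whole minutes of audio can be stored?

Uncompressed byte rate = 44,100 × 2 × 1 = 88,200 bytes/s.
Capacity = 128 × 1,073,741,824 = 137,438,953,472 bytes.
137,438,953,472 / 88,200 ≈ 1558264.78 s → 25,971 minutes.

25,971 minutes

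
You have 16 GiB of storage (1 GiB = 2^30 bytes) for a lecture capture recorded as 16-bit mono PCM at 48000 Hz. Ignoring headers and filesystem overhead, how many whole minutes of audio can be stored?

Uncompressed byte rate = 48,000 × 2 × 1 = 96,000 bytes/s.
Capacity = 16 × 1,073,741,824 = 17,179,869,184 bytes.
17,179,869,184 / 96,000 ≈ 178956.97 s → 2,982 minutes.

2,982 minutes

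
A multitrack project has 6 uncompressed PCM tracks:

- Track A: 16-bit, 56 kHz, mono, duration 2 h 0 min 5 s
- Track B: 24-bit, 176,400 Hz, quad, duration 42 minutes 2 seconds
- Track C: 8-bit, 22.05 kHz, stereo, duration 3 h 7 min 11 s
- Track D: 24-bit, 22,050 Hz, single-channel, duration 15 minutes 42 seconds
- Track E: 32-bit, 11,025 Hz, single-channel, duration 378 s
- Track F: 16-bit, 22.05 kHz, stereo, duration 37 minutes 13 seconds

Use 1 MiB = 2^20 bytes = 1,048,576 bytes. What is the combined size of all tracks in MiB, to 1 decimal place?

6596.3 MiB

Track A: 2 h 0 min 5 s = 7,205 s; 56,000 × 7,205 × 2 × 1 = 806,960,000 bytes.
Track B: 42 minutes 2 seconds = 2,522 s; 176,400 × 2,522 × 3 × 4 = 5,338,569,600 bytes.
Track C: 3 h 7 min 11 s = 11,231 s; 22,050 × 11,231 × 1 × 2 = 495,287,100 bytes.
Track D: 15 minutes 42 seconds = 942 s; 22,050 × 942 × 3 × 1 = 62,313,300 bytes.
Track E: 11,025 × 378 × 4 × 1 = 16,669,800 bytes.
Track F: 37 minutes 13 seconds = 2,233 s; 22,050 × 2,233 × 2 × 2 = 196,950,600 bytes.
Total = 6,916,750,400 bytes = 6596.3 MiB.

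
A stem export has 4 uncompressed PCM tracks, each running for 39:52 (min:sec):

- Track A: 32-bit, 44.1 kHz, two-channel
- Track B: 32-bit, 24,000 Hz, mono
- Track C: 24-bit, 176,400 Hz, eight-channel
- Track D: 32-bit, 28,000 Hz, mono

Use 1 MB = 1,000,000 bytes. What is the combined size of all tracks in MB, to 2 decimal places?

11468.20 MB

39:52 (min:sec) = 2,392 s.
Track A: 44,100 × 2,392 × 4 × 2 = 843,897,600 bytes.
Track B: 24,000 × 2,392 × 4 × 1 = 229,632,000 bytes.
Track C: 176,400 × 2,392 × 3 × 8 = 10,126,771,200 bytes.
Track D: 28,000 × 2,392 × 4 × 1 = 267,904,000 bytes.
Total = 11,468,204,800 bytes = 11468.20 MB.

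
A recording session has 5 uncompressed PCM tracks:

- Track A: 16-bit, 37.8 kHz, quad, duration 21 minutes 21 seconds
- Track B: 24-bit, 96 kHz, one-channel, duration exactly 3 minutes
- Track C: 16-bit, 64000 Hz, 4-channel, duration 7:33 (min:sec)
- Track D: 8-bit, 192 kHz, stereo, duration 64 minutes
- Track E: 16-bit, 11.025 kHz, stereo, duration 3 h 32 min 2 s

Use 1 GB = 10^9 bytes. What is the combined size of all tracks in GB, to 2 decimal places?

Track A: 21 minutes 21 seconds = 1,281 s; 37,800 × 1,281 × 2 × 4 = 387,374,400 bytes.
Track B: exactly 3 minutes = 180 s; 96,000 × 180 × 3 × 1 = 51,840,000 bytes.
Track C: 7:33 (min:sec) = 453 s; 64,000 × 453 × 2 × 4 = 231,936,000 bytes.
Track D: 64 minutes = 3,840 s; 192,000 × 3,840 × 1 × 2 = 1,474,560,000 bytes.
Track E: 3 h 32 min 2 s = 12,722 s; 11,025 × 12,722 × 2 × 2 = 561,040,200 bytes.
Total = 2,706,750,600 bytes = 2.71 GB.

2.71 GB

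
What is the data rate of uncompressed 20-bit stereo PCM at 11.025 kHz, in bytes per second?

55,125 bytes/s

Bit rate = 11,025 × 20 × 2 = 441,000 bits/s.
441,000 / 8 = 55,125 bytes/s.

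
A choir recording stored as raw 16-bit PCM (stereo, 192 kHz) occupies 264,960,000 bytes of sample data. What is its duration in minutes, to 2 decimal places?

Byte rate = 192,000 × 2 × 2 = 768,000 bytes/s.
Duration = 264,960,000 / 768,000 = 345 s.
345 s / 60 = 5.75 minutes.

5.75 minutes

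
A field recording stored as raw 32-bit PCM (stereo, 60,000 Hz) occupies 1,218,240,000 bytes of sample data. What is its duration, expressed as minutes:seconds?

42:18

Byte rate = 60,000 × 4 × 2 = 480,000 bytes/s.
Duration = 1,218,240,000 / 480,000 = 2,538 s.
2,538 s = 42:18.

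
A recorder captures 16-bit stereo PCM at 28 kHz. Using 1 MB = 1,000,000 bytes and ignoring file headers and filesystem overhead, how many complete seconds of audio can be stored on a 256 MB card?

Uncompressed byte rate = 28,000 × 2 × 2 = 112,000 bytes/s.
Capacity = 256 × 1,000,000 = 256,000,000 bytes.
256,000,000 / 112,000 ≈ 2285.71 s → 2,285 seconds.

2,285 seconds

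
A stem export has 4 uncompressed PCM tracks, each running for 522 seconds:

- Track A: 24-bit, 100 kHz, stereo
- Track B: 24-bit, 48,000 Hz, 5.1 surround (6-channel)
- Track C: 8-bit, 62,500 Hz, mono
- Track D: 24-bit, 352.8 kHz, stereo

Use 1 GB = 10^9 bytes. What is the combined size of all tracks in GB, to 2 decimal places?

Track A: 100,000 × 522 × 3 × 2 = 313,200,000 bytes.
Track B: 48,000 × 522 × 3 × 6 = 451,008,000 bytes.
Track C: 62,500 × 522 × 1 × 1 = 32,625,000 bytes.
Track D: 352,800 × 522 × 3 × 2 = 1,104,969,600 bytes.
Total = 1,901,802,600 bytes = 1.90 GB.

1.90 GB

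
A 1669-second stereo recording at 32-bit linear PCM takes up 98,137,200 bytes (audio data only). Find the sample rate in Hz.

7,350 Hz

Bytes = sample_rate × seconds × bytes_per_sample × channels.
sample_rate = 98,137,200 / (1,669 × 4 × 2) = 98,137,200 / 13,352 = 7,350 Hz.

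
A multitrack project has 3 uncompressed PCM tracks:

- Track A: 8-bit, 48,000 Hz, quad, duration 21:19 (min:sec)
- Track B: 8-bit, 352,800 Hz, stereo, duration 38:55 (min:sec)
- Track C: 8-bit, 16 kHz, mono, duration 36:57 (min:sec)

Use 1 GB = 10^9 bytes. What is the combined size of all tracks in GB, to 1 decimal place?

1.9 GB

Track A: 21:19 (min:sec) = 1,279 s; 48,000 × 1,279 × 1 × 4 = 245,568,000 bytes.
Track B: 38:55 (min:sec) = 2,335 s; 352,800 × 2,335 × 1 × 2 = 1,647,576,000 bytes.
Track C: 36:57 (min:sec) = 2,217 s; 16,000 × 2,217 × 1 × 1 = 35,472,000 bytes.
Total = 1,928,616,000 bytes = 1.9 GB.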